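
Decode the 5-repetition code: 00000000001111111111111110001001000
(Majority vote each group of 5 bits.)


Groups: 00000, 00000, 11111, 11111, 11111, 00010, 01000
Majority votes: 0011100

0011100


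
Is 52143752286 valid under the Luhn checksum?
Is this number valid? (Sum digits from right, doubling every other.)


Luhn sum = 50
50 mod 10 = 0

Valid (Luhn sum mod 10 = 0)


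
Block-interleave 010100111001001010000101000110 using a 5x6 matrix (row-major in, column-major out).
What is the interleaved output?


Matrix:
  010100
  111001
  001010
  000101
  000110
Read columns: 010001100001100100110010101010

010001100001100100110010101010


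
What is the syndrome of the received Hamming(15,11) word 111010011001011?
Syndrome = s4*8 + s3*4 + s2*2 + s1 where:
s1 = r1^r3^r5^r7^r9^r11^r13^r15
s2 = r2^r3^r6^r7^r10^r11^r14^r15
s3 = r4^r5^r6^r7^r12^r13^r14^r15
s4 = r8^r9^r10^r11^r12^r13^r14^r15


s1=1, s2=0, s3=0, s4=1

Syndrome = 9 (error at position 9)


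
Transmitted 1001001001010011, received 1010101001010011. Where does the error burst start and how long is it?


XOR: 0011100000000000

Burst at position 2, length 3


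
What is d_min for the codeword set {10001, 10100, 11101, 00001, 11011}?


Comparing all pairs, minimum distance: 1
Can detect 0 errors, correct 0 errors

1


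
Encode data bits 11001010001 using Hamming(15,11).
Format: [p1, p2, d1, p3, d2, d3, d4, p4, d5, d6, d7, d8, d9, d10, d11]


Parity bits: p1=1, p2=1, p3=0, p4=1

111010011010001


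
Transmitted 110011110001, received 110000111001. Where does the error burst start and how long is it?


XOR: 000011001000

Burst at position 4, length 5


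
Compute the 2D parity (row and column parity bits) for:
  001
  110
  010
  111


Row parities: 1011
Column parities: 010

Row P: 1011, Col P: 010, Corner: 1


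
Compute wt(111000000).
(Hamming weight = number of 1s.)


Counting 1s in 111000000

3


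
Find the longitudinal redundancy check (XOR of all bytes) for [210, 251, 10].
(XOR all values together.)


XOR chain: 210 ^ 251 ^ 10 = 35

35


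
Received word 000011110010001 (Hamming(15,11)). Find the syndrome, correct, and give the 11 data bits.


Syndrome = 8: error at position 8

Data: 01110010001 (corrected bit 8)


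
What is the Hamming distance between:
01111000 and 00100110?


XOR: 01011110
Count of 1s: 5

5


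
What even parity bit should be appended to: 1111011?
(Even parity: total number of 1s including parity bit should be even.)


Number of 1s in data: 6
Parity bit: 0

0


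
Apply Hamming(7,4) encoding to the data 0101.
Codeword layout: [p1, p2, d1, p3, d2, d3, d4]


Parity bits: p1=0, p2=1, p3=0

0100101


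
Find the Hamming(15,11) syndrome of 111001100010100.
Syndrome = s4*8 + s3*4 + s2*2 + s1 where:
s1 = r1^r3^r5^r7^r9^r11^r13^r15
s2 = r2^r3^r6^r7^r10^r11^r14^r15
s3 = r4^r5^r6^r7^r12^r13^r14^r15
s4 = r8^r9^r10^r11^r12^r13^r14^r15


s1=1, s2=1, s3=1, s4=0

Syndrome = 7 (error at position 7)


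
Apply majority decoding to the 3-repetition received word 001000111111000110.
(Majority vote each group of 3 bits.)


Groups: 001, 000, 111, 111, 000, 110
Majority votes: 001101

001101


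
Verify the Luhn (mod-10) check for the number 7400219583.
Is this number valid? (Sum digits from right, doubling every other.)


Luhn sum = 38
38 mod 10 = 8

Invalid (Luhn sum mod 10 = 8)


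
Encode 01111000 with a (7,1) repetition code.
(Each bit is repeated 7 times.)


Each bit -> 7 copies

00000001111111111111111111111111111000000000000000000000


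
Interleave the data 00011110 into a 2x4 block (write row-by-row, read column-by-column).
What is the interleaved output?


Matrix:
  0001
  1110
Read columns: 01010110

01010110


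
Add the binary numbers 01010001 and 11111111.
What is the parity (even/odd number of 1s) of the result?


01010001 = 81
11111111 = 255
Sum = 336 = 101010000
1s count = 3

odd parity (3 ones in 101010000)


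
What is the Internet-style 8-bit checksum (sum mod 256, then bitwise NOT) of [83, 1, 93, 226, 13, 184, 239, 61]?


Sum = 900 mod 256 = 132
Complement = 123

123


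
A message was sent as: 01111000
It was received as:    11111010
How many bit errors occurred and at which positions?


XOR: 10000010

2 error(s) at position(s): 0, 6


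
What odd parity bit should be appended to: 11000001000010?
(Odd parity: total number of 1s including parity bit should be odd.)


Number of 1s in data: 4
Parity bit: 1

1


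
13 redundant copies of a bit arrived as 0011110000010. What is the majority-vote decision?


Ones: 5 out of 13
Threshold: 7

0 (5/13 voted 1)


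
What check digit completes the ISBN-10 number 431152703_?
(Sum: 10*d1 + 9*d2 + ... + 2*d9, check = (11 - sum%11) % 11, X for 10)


Weighted sum: 156
156 mod 11 = 2

Check digit: 9


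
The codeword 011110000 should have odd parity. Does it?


Number of 1s: 4

No, parity error (4 ones)


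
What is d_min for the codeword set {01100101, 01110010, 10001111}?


Comparing all pairs, minimum distance: 4
Can detect 3 errors, correct 1 errors

4


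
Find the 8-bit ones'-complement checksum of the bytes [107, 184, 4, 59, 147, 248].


Sum = 749 mod 256 = 237
Complement = 18

18


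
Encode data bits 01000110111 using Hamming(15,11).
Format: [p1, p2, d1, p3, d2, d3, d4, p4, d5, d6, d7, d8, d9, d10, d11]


Parity bits: p1=0, p2=0, p3=0, p4=1

000010010110111


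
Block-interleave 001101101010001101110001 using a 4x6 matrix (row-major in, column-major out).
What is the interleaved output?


Matrix:
  001101
  101010
  001101
  110001
Read columns: 010100011110101001001011

010100011110101001001011


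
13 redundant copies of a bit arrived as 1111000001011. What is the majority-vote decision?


Ones: 7 out of 13
Threshold: 7

1 (7/13 voted 1)


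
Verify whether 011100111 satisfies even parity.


Number of 1s: 6

Yes, parity is correct (6 ones)


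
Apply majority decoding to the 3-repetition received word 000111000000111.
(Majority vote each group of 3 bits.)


Groups: 000, 111, 000, 000, 111
Majority votes: 01001

01001


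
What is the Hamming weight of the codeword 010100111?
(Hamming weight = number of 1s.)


Counting 1s in 010100111

5


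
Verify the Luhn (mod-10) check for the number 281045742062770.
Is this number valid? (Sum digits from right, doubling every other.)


Luhn sum = 54
54 mod 10 = 4

Invalid (Luhn sum mod 10 = 4)


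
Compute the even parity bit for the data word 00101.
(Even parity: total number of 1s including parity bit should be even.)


Number of 1s in data: 2
Parity bit: 0

0


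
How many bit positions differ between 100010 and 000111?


XOR: 100101
Count of 1s: 3

3


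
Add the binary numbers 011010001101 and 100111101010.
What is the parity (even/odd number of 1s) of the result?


011010001101 = 1677
100111101010 = 2538
Sum = 4215 = 1000001110111
1s count = 7

odd parity (7 ones in 1000001110111)


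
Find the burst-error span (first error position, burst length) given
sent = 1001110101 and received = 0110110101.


XOR: 1111000000

Burst at position 0, length 4


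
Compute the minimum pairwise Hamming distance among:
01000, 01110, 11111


Comparing all pairs, minimum distance: 2
Can detect 1 errors, correct 0 errors

2


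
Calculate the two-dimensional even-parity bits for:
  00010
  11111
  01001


Row parities: 110
Column parities: 10100

Row P: 110, Col P: 10100, Corner: 0


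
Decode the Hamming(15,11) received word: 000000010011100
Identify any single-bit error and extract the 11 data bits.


Syndrome = 2: error at position 2

Data: 00000011100 (corrected bit 2)


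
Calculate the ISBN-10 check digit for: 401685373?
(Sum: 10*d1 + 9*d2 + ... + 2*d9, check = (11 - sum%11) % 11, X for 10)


Weighted sum: 202
202 mod 11 = 4

Check digit: 7


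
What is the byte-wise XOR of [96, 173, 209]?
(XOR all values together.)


XOR chain: 96 ^ 173 ^ 209 = 28

28


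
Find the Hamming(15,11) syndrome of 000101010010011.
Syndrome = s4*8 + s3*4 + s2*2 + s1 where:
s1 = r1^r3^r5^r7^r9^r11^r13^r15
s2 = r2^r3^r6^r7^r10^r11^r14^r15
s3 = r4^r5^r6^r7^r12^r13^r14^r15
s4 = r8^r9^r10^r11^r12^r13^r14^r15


s1=0, s2=0, s3=0, s4=0

Syndrome = 0 (no error)


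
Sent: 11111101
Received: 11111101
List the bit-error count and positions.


XOR: 00000000

0 errors (received matches sent)


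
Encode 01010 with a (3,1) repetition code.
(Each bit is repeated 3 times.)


Each bit -> 3 copies

000111000111000


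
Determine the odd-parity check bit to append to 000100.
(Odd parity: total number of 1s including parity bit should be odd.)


Number of 1s in data: 1
Parity bit: 0

0


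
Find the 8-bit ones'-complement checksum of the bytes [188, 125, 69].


Sum = 382 mod 256 = 126
Complement = 129

129


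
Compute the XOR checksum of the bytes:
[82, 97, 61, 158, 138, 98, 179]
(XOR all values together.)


XOR chain: 82 ^ 97 ^ 61 ^ 158 ^ 138 ^ 98 ^ 179 = 203

203


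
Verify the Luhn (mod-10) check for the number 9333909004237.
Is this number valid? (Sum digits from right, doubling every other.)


Luhn sum = 65
65 mod 10 = 5

Invalid (Luhn sum mod 10 = 5)


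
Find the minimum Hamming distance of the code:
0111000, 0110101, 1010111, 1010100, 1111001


Comparing all pairs, minimum distance: 2
Can detect 1 errors, correct 0 errors

2


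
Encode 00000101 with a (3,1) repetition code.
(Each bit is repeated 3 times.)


Each bit -> 3 copies

000000000000000111000111


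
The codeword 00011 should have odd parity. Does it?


Number of 1s: 2

No, parity error (2 ones)


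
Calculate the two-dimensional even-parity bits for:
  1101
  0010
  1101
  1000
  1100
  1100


Row parities: 111100
Column parities: 1010

Row P: 111100, Col P: 1010, Corner: 0


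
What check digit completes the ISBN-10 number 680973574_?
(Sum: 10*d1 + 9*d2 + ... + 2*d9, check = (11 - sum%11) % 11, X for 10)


Weighted sum: 301
301 mod 11 = 4

Check digit: 7


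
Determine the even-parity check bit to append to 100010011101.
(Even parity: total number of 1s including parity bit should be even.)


Number of 1s in data: 6
Parity bit: 0

0


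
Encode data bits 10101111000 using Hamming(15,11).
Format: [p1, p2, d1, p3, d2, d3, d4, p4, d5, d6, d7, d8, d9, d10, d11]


Parity bits: p1=1, p2=0, p3=0, p4=0

101001001111000


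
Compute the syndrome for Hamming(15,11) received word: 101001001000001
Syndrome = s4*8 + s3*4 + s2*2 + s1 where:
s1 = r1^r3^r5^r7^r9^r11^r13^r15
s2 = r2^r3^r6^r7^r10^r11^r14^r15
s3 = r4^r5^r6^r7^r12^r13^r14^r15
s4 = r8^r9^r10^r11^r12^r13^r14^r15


s1=0, s2=1, s3=0, s4=0

Syndrome = 2 (error at position 2)


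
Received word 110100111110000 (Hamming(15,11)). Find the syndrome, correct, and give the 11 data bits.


Syndrome = 0: no error detected

Data: 00011110000 (no errors)


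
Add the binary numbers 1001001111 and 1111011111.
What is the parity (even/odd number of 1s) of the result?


1001001111 = 591
1111011111 = 991
Sum = 1582 = 11000101110
1s count = 6

even parity (6 ones in 11000101110)


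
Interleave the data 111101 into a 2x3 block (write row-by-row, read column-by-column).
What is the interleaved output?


Matrix:
  111
  101
Read columns: 111011

111011


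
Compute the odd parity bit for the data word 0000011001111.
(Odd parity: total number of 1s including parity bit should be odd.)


Number of 1s in data: 6
Parity bit: 1

1


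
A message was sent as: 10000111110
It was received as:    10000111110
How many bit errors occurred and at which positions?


XOR: 00000000000

0 errors (received matches sent)


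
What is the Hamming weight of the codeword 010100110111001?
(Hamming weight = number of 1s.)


Counting 1s in 010100110111001

8


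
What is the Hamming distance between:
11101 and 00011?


XOR: 11110
Count of 1s: 4

4


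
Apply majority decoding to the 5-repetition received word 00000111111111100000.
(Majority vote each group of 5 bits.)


Groups: 00000, 11111, 11111, 00000
Majority votes: 0110

0110


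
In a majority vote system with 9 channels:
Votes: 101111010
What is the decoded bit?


Ones: 6 out of 9
Threshold: 5

1 (6/9 voted 1)


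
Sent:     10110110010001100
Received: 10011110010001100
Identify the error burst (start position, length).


XOR: 00101000000000000

Burst at position 2, length 3


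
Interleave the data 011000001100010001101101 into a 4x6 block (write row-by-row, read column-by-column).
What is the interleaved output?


Matrix:
  011000
  001100
  010001
  101101
Read columns: 000110101101010100000011

000110101101010100000011


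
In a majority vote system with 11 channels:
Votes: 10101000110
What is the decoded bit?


Ones: 5 out of 11
Threshold: 6

0 (5/11 voted 1)


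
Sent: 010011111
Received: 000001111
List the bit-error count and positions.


XOR: 010010000

2 error(s) at position(s): 1, 4


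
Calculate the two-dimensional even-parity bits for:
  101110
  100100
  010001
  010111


Row parities: 0000
Column parities: 001100

Row P: 0000, Col P: 001100, Corner: 0


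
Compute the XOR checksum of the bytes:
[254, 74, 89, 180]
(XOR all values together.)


XOR chain: 254 ^ 74 ^ 89 ^ 180 = 89

89


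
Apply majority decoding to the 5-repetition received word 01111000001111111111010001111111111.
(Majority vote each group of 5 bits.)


Groups: 01111, 00000, 11111, 11111, 01000, 11111, 11111
Majority votes: 1011011

1011011


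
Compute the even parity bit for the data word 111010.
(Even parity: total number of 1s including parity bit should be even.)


Number of 1s in data: 4
Parity bit: 0

0


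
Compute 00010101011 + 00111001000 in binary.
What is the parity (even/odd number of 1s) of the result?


00010101011 = 171
00111001000 = 456
Sum = 627 = 1001110011
1s count = 6

even parity (6 ones in 1001110011)


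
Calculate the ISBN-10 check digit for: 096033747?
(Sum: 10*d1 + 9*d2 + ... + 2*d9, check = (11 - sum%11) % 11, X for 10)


Weighted sum: 216
216 mod 11 = 7

Check digit: 4


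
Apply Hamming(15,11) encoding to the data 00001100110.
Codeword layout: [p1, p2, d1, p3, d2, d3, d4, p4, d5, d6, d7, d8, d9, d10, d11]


Parity bits: p1=0, p2=0, p3=0, p4=0

000000001100110


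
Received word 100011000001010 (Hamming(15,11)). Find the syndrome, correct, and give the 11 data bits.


Syndrome = 0: no error detected

Data: 01100001010 (no errors)


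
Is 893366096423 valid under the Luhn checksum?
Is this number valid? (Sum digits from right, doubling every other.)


Luhn sum = 57
57 mod 10 = 7

Invalid (Luhn sum mod 10 = 7)


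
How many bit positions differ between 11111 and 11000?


XOR: 00111
Count of 1s: 3

3


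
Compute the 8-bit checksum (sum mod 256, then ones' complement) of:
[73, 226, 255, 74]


Sum = 628 mod 256 = 116
Complement = 139

139


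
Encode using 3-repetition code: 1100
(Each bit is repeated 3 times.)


Each bit -> 3 copies

111111000000


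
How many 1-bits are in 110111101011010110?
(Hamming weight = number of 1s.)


Counting 1s in 110111101011010110

12


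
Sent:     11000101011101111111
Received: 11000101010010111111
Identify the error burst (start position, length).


XOR: 00000000001111000000

Burst at position 10, length 4


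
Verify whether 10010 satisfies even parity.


Number of 1s: 2

Yes, parity is correct (2 ones)


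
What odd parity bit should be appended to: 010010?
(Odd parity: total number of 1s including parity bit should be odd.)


Number of 1s in data: 2
Parity bit: 1

1


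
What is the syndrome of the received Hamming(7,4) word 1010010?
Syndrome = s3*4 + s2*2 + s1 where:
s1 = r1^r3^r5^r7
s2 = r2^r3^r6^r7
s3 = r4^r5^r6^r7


s1=0, s2=0, s3=1

Syndrome = 4 (error at position 4)


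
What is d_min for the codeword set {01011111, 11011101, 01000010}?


Comparing all pairs, minimum distance: 2
Can detect 1 errors, correct 0 errors

2


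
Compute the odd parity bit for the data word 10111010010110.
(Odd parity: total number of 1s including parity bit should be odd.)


Number of 1s in data: 8
Parity bit: 1

1


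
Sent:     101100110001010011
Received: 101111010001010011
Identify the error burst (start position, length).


XOR: 000011100000000000

Burst at position 4, length 3


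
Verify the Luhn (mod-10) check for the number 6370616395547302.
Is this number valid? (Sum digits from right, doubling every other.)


Luhn sum = 50
50 mod 10 = 0

Valid (Luhn sum mod 10 = 0)


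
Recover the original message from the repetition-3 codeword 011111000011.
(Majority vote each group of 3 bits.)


Groups: 011, 111, 000, 011
Majority votes: 1101

1101


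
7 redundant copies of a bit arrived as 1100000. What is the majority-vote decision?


Ones: 2 out of 7
Threshold: 4

0 (2/7 voted 1)


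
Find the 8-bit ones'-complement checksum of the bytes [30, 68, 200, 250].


Sum = 548 mod 256 = 36
Complement = 219

219


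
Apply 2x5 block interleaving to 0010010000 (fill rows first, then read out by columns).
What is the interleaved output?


Matrix:
  00100
  10000
Read columns: 0100100000

0100100000


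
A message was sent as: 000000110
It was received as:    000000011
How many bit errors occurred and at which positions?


XOR: 000000101

2 error(s) at position(s): 6, 8


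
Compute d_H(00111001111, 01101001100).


XOR: 01010000011
Count of 1s: 4

4


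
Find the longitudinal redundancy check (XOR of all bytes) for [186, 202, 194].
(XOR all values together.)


XOR chain: 186 ^ 202 ^ 194 = 178

178


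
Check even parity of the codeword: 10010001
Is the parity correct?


Number of 1s: 3

No, parity error (3 ones)


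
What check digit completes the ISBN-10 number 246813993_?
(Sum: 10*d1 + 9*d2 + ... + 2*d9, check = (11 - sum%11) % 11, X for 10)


Weighted sum: 250
250 mod 11 = 8

Check digit: 3


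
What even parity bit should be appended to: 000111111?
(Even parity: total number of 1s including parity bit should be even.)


Number of 1s in data: 6
Parity bit: 0

0


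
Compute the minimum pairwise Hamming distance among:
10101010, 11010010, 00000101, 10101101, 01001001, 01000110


Comparing all pairs, minimum distance: 3
Can detect 2 errors, correct 1 errors

3


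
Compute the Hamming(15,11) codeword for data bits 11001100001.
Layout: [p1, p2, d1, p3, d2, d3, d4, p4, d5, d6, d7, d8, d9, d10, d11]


Parity bits: p1=0, p2=1, p3=0, p4=1

011010011100001


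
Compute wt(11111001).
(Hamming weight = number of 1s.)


Counting 1s in 11111001

6


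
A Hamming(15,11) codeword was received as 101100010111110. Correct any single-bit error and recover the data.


Syndrome = 0: no error detected

Data: 10000111110 (no errors)


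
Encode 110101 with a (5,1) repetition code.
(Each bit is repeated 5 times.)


Each bit -> 5 copies

111111111100000111110000011111


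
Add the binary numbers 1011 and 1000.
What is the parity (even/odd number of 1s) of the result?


1011 = 11
1000 = 8
Sum = 19 = 10011
1s count = 3

odd parity (3 ones in 10011)


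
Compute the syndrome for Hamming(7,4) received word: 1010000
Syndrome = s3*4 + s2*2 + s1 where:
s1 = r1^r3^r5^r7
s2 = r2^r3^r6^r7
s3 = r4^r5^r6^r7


s1=0, s2=1, s3=0

Syndrome = 2 (error at position 2)


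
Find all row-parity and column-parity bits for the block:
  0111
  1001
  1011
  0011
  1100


Row parities: 10100
Column parities: 1010

Row P: 10100, Col P: 1010, Corner: 0


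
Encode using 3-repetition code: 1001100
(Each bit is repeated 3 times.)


Each bit -> 3 copies

111000000111111000000


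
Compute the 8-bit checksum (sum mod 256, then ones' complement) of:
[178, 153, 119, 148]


Sum = 598 mod 256 = 86
Complement = 169

169


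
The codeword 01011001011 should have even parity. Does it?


Number of 1s: 6

Yes, parity is correct (6 ones)


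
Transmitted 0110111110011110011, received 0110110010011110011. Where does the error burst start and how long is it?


XOR: 0000001100000000000

Burst at position 6, length 2


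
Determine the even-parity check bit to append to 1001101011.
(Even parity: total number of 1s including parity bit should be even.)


Number of 1s in data: 6
Parity bit: 0

0


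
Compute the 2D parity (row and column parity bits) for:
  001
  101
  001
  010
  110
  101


Row parities: 101100
Column parities: 100

Row P: 101100, Col P: 100, Corner: 1


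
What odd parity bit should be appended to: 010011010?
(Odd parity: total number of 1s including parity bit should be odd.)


Number of 1s in data: 4
Parity bit: 1

1


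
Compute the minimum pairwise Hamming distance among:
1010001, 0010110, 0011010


Comparing all pairs, minimum distance: 2
Can detect 1 errors, correct 0 errors

2


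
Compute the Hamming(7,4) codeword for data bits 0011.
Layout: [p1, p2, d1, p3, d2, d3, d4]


Parity bits: p1=1, p2=0, p3=0

1000011


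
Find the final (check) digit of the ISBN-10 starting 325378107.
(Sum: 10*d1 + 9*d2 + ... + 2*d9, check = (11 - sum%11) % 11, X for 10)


Weighted sum: 209
209 mod 11 = 0

Check digit: 0


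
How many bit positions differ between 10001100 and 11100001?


XOR: 01101101
Count of 1s: 5

5


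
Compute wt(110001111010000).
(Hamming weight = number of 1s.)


Counting 1s in 110001111010000

7


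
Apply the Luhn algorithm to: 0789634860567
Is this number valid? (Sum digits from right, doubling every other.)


Luhn sum = 66
66 mod 10 = 6

Invalid (Luhn sum mod 10 = 6)


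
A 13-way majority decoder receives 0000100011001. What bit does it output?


Ones: 4 out of 13
Threshold: 7

0 (4/13 voted 1)


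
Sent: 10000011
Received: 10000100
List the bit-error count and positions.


XOR: 00000111

3 error(s) at position(s): 5, 6, 7


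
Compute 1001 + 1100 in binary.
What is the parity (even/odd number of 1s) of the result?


1001 = 9
1100 = 12
Sum = 21 = 10101
1s count = 3

odd parity (3 ones in 10101)


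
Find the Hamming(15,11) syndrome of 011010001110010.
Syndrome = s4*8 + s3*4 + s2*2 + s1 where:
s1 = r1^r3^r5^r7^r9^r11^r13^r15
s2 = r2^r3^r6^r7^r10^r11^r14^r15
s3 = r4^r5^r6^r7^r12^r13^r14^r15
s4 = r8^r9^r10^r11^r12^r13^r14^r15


s1=0, s2=1, s3=0, s4=0

Syndrome = 2 (error at position 2)


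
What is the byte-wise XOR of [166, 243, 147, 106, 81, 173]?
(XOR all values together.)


XOR chain: 166 ^ 243 ^ 147 ^ 106 ^ 81 ^ 173 = 80

80


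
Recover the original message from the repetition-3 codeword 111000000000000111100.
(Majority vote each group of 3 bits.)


Groups: 111, 000, 000, 000, 000, 111, 100
Majority votes: 1000010

1000010


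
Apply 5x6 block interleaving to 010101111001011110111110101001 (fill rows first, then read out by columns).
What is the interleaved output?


Matrix:
  010101
  111001
  011110
  111110
  101001
Read columns: 010111111001111101100011011001

010111111001111101100011011001


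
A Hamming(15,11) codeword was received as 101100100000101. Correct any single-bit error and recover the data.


Syndrome = 3: error at position 3

Data: 00010000101 (corrected bit 3)


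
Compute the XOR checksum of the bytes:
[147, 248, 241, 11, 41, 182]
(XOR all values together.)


XOR chain: 147 ^ 248 ^ 241 ^ 11 ^ 41 ^ 182 = 14

14


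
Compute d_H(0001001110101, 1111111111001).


XOR: 1110110001100
Count of 1s: 7

7


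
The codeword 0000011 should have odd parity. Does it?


Number of 1s: 2

No, parity error (2 ones)


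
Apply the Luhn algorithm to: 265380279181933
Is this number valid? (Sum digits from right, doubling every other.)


Luhn sum = 70
70 mod 10 = 0

Valid (Luhn sum mod 10 = 0)


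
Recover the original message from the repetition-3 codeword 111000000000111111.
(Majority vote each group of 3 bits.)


Groups: 111, 000, 000, 000, 111, 111
Majority votes: 100011

100011


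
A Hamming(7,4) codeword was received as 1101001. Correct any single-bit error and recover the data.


Syndrome = 0: no error detected

Data: 0001 (no errors)


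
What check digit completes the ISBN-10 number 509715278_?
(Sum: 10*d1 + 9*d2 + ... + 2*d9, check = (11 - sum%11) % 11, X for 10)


Weighted sum: 247
247 mod 11 = 5

Check digit: 6


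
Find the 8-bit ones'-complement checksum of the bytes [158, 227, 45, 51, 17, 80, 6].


Sum = 584 mod 256 = 72
Complement = 183

183


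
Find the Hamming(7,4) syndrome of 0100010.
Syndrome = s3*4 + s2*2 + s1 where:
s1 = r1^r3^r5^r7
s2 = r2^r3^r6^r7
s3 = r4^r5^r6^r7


s1=0, s2=0, s3=1

Syndrome = 4 (error at position 4)


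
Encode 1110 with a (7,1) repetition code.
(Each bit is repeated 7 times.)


Each bit -> 7 copies

1111111111111111111110000000


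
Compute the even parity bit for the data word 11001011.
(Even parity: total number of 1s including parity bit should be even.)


Number of 1s in data: 5
Parity bit: 1

1


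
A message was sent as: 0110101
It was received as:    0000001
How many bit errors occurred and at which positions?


XOR: 0110100

3 error(s) at position(s): 1, 2, 4


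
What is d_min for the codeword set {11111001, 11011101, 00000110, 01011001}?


Comparing all pairs, minimum distance: 2
Can detect 1 errors, correct 0 errors

2


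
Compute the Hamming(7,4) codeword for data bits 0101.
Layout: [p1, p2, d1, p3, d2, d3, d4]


Parity bits: p1=0, p2=1, p3=0

0100101


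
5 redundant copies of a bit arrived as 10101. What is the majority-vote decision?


Ones: 3 out of 5
Threshold: 3

1 (3/5 voted 1)


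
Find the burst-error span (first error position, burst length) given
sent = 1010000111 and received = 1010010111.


XOR: 0000010000

Burst at position 5, length 1


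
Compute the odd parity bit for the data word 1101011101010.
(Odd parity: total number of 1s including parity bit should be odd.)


Number of 1s in data: 8
Parity bit: 1

1


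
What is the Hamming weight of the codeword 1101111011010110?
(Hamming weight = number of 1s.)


Counting 1s in 1101111011010110

11


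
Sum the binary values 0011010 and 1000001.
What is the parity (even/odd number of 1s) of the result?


0011010 = 26
1000001 = 65
Sum = 91 = 1011011
1s count = 5

odd parity (5 ones in 1011011)


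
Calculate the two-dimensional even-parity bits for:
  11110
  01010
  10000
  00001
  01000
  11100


Row parities: 001111
Column parities: 10001

Row P: 001111, Col P: 10001, Corner: 0


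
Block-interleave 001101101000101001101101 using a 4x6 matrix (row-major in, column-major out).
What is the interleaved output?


Matrix:
  001101
  101000
  101001
  101101
Read columns: 011100001111100100001011

011100001111100100001011


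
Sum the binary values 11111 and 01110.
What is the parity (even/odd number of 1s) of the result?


11111 = 31
01110 = 14
Sum = 45 = 101101
1s count = 4

even parity (4 ones in 101101)


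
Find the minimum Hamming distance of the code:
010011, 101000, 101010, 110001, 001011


Comparing all pairs, minimum distance: 1
Can detect 0 errors, correct 0 errors

1


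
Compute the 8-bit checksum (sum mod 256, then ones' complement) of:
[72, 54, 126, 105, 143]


Sum = 500 mod 256 = 244
Complement = 11

11


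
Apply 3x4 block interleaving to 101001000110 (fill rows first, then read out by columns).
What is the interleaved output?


Matrix:
  1010
  0100
  0110
Read columns: 100011101000

100011101000


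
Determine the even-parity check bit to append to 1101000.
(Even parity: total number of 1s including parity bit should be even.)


Number of 1s in data: 3
Parity bit: 1

1


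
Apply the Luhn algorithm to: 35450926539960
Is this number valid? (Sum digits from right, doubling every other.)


Luhn sum = 68
68 mod 10 = 8

Invalid (Luhn sum mod 10 = 8)


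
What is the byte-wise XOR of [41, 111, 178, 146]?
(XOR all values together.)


XOR chain: 41 ^ 111 ^ 178 ^ 146 = 102

102


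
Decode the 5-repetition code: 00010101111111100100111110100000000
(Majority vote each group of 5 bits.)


Groups: 00010, 10111, 11111, 00100, 11111, 01000, 00000
Majority votes: 0110100

0110100


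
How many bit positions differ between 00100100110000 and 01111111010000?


XOR: 01011011100000
Count of 1s: 6

6


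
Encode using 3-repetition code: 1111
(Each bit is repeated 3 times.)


Each bit -> 3 copies

111111111111


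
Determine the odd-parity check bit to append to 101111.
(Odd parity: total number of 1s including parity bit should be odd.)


Number of 1s in data: 5
Parity bit: 0

0


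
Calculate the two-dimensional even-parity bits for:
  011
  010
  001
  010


Row parities: 0111
Column parities: 010

Row P: 0111, Col P: 010, Corner: 1


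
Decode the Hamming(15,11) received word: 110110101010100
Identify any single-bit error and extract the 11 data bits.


Syndrome = 10: error at position 10

Data: 01011110100 (corrected bit 10)


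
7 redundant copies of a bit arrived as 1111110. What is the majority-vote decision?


Ones: 6 out of 7
Threshold: 4

1 (6/7 voted 1)


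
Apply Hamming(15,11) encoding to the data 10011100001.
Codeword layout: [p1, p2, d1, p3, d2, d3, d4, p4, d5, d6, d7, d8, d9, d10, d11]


Parity bits: p1=0, p2=0, p3=0, p4=1

001000111100001


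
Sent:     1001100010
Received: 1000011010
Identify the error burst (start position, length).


XOR: 0001111000

Burst at position 3, length 4


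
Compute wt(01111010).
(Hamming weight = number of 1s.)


Counting 1s in 01111010

5


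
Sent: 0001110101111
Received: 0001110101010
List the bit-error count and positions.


XOR: 0000000000101

2 error(s) at position(s): 10, 12


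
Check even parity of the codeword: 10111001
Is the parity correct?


Number of 1s: 5

No, parity error (5 ones)


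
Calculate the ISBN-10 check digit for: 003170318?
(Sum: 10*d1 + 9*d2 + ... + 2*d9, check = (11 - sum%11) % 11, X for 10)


Weighted sum: 104
104 mod 11 = 5

Check digit: 6


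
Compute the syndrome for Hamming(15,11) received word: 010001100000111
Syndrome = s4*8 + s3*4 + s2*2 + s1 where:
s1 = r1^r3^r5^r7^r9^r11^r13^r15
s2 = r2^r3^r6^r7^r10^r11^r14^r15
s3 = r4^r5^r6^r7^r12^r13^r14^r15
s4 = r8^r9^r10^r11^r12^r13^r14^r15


s1=1, s2=1, s3=1, s4=1

Syndrome = 15 (error at position 15)


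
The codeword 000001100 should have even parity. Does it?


Number of 1s: 2

Yes, parity is correct (2 ones)


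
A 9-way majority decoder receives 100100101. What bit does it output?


Ones: 4 out of 9
Threshold: 5

0 (4/9 voted 1)


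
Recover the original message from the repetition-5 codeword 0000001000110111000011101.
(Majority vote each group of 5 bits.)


Groups: 00000, 01000, 11011, 10000, 11101
Majority votes: 00101

00101


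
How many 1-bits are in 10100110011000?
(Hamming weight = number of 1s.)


Counting 1s in 10100110011000

6


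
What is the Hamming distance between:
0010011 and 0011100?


XOR: 0001111
Count of 1s: 4

4


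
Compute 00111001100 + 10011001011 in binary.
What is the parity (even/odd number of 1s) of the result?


00111001100 = 460
10011001011 = 1227
Sum = 1687 = 11010010111
1s count = 7

odd parity (7 ones in 11010010111)


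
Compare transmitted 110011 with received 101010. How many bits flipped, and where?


XOR: 011001

3 error(s) at position(s): 1, 2, 5


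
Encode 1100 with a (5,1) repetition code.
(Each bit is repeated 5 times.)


Each bit -> 5 copies

11111111110000000000


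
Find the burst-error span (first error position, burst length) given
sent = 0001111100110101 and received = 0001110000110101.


XOR: 0000001100000000

Burst at position 6, length 2


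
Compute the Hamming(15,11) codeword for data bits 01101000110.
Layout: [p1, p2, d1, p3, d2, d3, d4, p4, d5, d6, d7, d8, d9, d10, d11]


Parity bits: p1=1, p2=0, p3=0, p4=1

100011011000110


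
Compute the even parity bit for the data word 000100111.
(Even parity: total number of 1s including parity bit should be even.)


Number of 1s in data: 4
Parity bit: 0

0


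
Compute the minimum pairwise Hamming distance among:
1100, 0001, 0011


Comparing all pairs, minimum distance: 1
Can detect 0 errors, correct 0 errors

1


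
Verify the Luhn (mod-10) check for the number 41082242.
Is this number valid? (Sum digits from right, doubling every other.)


Luhn sum = 33
33 mod 10 = 3

Invalid (Luhn sum mod 10 = 3)


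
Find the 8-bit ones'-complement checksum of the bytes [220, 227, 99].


Sum = 546 mod 256 = 34
Complement = 221

221


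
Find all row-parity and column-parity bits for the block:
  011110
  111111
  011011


Row parities: 000
Column parities: 111010

Row P: 000, Col P: 111010, Corner: 0


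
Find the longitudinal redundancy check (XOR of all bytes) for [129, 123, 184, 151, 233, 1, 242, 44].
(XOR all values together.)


XOR chain: 129 ^ 123 ^ 184 ^ 151 ^ 233 ^ 1 ^ 242 ^ 44 = 227

227


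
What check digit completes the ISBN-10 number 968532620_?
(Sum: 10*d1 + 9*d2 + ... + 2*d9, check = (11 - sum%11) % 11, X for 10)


Weighted sum: 301
301 mod 11 = 4

Check digit: 7


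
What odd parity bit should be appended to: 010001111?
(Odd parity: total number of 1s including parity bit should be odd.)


Number of 1s in data: 5
Parity bit: 0

0


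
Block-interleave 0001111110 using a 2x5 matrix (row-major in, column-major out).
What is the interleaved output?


Matrix:
  00011
  11110
Read columns: 0101011110

0101011110


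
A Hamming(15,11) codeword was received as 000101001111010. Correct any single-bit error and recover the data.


Syndrome = 8: error at position 8

Data: 00101111010 (corrected bit 8)


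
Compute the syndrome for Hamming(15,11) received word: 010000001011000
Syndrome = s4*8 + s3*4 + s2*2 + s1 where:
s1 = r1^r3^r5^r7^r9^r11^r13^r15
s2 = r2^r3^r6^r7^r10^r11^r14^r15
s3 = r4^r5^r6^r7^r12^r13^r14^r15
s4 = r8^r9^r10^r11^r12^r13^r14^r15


s1=0, s2=0, s3=1, s4=1

Syndrome = 12 (error at position 12)


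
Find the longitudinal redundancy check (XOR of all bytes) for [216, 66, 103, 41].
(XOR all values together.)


XOR chain: 216 ^ 66 ^ 103 ^ 41 = 212

212


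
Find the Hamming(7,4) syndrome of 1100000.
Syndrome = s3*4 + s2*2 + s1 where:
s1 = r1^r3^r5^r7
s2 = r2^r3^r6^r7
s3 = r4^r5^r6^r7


s1=1, s2=1, s3=0

Syndrome = 3 (error at position 3)


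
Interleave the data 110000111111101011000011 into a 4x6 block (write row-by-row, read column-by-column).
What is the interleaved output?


Matrix:
  110000
  111111
  101011
  000011
Read columns: 111011000110010001110111

111011000110010001110111


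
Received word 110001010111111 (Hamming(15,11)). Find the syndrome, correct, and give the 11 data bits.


Syndrome = 12: error at position 12

Data: 00100110111 (corrected bit 12)


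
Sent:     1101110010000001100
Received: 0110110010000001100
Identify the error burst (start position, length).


XOR: 1011000000000000000

Burst at position 0, length 4


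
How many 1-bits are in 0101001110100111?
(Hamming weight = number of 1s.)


Counting 1s in 0101001110100111

9


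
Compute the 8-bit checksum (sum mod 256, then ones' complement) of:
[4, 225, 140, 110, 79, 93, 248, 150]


Sum = 1049 mod 256 = 25
Complement = 230

230


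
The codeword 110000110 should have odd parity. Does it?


Number of 1s: 4

No, parity error (4 ones)


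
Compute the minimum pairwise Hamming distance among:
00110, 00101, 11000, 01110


Comparing all pairs, minimum distance: 1
Can detect 0 errors, correct 0 errors

1


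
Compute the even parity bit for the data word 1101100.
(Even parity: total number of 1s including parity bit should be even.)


Number of 1s in data: 4
Parity bit: 0

0


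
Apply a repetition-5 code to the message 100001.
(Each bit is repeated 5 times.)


Each bit -> 5 copies

111110000000000000000000011111


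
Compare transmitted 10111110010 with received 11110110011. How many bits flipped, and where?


XOR: 01001000001

3 error(s) at position(s): 1, 4, 10


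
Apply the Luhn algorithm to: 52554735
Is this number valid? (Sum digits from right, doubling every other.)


Luhn sum = 35
35 mod 10 = 5

Invalid (Luhn sum mod 10 = 5)


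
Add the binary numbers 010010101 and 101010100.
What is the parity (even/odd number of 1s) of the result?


010010101 = 149
101010100 = 340
Sum = 489 = 111101001
1s count = 6

even parity (6 ones in 111101001)


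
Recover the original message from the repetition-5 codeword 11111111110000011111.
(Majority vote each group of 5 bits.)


Groups: 11111, 11111, 00000, 11111
Majority votes: 1101

1101


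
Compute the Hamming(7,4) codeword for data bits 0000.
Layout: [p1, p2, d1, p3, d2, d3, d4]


Parity bits: p1=0, p2=0, p3=0

0000000


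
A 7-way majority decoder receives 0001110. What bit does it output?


Ones: 3 out of 7
Threshold: 4

0 (3/7 voted 1)


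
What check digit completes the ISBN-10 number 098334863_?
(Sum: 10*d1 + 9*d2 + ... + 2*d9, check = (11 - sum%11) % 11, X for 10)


Weighted sum: 260
260 mod 11 = 7

Check digit: 4


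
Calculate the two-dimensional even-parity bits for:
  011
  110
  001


Row parities: 001
Column parities: 100

Row P: 001, Col P: 100, Corner: 1


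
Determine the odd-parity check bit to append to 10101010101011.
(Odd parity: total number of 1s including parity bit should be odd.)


Number of 1s in data: 8
Parity bit: 1

1


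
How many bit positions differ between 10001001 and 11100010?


XOR: 01101011
Count of 1s: 5

5


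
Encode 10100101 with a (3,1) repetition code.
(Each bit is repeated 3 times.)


Each bit -> 3 copies

111000111000000111000111


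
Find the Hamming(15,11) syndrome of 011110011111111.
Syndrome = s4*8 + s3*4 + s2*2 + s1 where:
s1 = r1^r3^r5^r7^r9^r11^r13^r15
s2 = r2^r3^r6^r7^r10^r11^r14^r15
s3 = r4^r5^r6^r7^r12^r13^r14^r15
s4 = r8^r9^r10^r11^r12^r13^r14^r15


s1=0, s2=0, s3=0, s4=0

Syndrome = 0 (no error)


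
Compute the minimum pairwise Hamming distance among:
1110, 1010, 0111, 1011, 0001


Comparing all pairs, minimum distance: 1
Can detect 0 errors, correct 0 errors

1


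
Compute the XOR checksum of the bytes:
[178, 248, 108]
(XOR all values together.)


XOR chain: 178 ^ 248 ^ 108 = 38

38


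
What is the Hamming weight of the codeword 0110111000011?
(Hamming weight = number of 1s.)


Counting 1s in 0110111000011

7


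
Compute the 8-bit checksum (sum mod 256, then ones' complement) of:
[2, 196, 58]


Sum = 256 mod 256 = 0
Complement = 255

255


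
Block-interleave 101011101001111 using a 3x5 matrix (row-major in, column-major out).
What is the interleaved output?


Matrix:
  10101
  11010
  01111
Read columns: 110011101011101

110011101011101


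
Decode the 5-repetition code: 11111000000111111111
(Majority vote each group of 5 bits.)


Groups: 11111, 00000, 01111, 11111
Majority votes: 1011

1011


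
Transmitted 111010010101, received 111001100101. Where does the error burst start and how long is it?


XOR: 000011110000

Burst at position 4, length 4


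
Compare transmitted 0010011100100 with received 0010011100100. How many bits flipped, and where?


XOR: 0000000000000

0 errors (received matches sent)


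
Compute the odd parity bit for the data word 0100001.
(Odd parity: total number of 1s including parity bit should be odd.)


Number of 1s in data: 2
Parity bit: 1

1
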